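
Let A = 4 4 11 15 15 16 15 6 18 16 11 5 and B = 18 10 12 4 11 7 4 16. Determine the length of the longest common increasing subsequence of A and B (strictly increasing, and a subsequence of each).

A longest common strictly increasing subsequence is 4, 11, 16 (length 3); it appears in order in both A and B, and no longer such subsequence exists.

3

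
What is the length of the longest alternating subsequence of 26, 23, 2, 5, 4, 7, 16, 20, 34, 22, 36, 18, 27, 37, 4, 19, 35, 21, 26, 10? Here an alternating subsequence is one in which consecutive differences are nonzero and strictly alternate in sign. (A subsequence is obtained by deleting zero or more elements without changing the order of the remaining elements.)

Track the best alternating length ending on an up-step vs a down-step at each position: up/down = 1/1, 1/2, 1/2, 3/2, 3/4, 5/2, 5/2, 5/2, 5/1, 5/6, 7/1, 5/8, 9/8, 9/1, 3/10, 11/10, 11/10, 11/12, 13/12, 11/14.
The maximum over both is 14; one such subsequence is 26, 2, 5, 4, 34, 22, 36, 18, 27, 4, 35, 21, 26, 10.

14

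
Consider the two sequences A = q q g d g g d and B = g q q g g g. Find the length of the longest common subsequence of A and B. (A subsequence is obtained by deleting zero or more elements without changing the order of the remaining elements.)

5

A longest common subsequence is qqggg (length 5); the LCS DP confirms no longer common subsequence exists.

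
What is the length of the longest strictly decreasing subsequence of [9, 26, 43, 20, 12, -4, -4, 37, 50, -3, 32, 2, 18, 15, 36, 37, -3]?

6

One longest decreasing subsequence is 43, 37, 32, 18, 15, -3 (positions 3,8,11,13,14,17), of length 6; no longer one exists.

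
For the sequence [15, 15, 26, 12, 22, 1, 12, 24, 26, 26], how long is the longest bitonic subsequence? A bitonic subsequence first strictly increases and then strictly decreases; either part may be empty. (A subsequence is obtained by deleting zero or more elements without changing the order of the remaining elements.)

4

Let inc[i] be the LIS ending at i and dec[i] the longest strictly decreasing subsequence starting at i. inc = [1, 1, 2, 1, 2, 1, 2, 3, 4, 4], dec = [3, 3, 3, 2, 2, 1, 1, 1, 1, 1].
max_i inc[i]+dec[i]−1 = 4, with one witness 15, 26, 22, 12.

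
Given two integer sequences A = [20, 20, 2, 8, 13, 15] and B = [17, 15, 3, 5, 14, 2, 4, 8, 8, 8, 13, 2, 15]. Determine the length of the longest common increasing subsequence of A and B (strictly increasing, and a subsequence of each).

For each value that appears in both, track the longest common increasing run ending there.
The best achievable length is 4; one witness is 2, 8, 13, 15 (A-positions 3,4,5,6, B-positions 6,8,11,13).

4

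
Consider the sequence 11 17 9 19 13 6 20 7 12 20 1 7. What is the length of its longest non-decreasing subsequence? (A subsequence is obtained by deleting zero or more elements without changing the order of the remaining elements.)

Scanning left to right, the best length ending at each element is: 11→1, 17→2, 9→1, 19→3, 13→2, 6→1, 20→4, 7→2, 12→3, 20→5, 1→1, 7→3.
So the longest non-decreasing subsequence has length 5, e.g. 11, 17, 19, 20, 20.

5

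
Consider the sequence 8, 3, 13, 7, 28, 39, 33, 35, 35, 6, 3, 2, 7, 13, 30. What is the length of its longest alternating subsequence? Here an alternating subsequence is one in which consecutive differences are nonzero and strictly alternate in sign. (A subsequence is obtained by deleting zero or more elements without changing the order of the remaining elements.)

9

Track the best alternating length ending on an up-step vs a down-step at each position: up/down = 1/1, 1/2, 3/1, 3/4, 5/1, 5/1, 5/6, 7/6, 7/6, 3/8, 1/8, 1/8, 9/8, 9/8, 9/8.
The maximum over both is 9; one such subsequence is 8, 3, 13, 7, 39, 33, 35, 6, 7.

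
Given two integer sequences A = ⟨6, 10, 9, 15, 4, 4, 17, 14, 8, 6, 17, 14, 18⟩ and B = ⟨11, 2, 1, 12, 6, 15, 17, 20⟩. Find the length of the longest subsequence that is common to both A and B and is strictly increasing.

A longest common strictly increasing subsequence is 6, 15, 17 (length 3); it appears in order in both A and B, and no longer such subsequence exists.

3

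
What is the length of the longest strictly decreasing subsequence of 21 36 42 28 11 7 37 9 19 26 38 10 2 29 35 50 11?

Scanning left to right, the best length ending at each element is: 21→1, 36→1, 42→1, 28→2, 11→3, 7→4, 37→2, 9→4, 19→3, 26→3, 38→2, 10→4, 2→5, 29→3, 35→3, 50→1, 11→4.
So the longest decreasing subsequence has length 5, e.g. 36, 28, 11, 7, 2.

5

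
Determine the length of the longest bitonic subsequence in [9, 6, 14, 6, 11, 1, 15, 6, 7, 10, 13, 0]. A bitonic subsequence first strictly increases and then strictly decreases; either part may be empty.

Let inc[i] be the LIS ending at i and dec[i] the longest strictly decreasing subsequence starting at i. inc = [1, 1, 2, 1, 2, 1, 3, 2, 3, 4, 5, 1], dec = [4, 3, 4, 3, 3, 2, 3, 2, 2, 2, 2, 1].
max_i inc[i]+dec[i]−1 = 6, with one witness 1, 6, 7, 10, 13, 0.

6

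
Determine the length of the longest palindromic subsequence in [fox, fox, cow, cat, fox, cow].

3

One longest palindromic subsequence is cow fox cow (positions 3,5,6); it reads the same forward and backward, and the interval DP gives dp[1][6] = 3.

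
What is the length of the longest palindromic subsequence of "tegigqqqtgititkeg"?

Using dp[i][j] = 2 + dp[i+1][j−1] if the ends match, else max(dp[i+1][j], dp[i][j−1]):
dp[1][17] = 9. A witness is gigqqqgig at positions 3,4,5,6,7,8,10,13,17.

9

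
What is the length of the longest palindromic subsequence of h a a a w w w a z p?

One longest palindromic subsequence is awwwa (positions 4,5,6,7,8); it reads the same forward and backward, and the interval DP gives dp[1][10] = 5.

5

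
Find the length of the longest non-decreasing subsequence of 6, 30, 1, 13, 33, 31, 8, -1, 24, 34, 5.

4

Scanning left to right, the best length ending at each element is: 6→1, 30→2, 1→1, 13→2, 33→3, 31→3, 8→2, -1→1, 24→3, 34→4, 5→2.
So the longest non-decreasing subsequence has length 4, e.g. 6, 30, 33, 34.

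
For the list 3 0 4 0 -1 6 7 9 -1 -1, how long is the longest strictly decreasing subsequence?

Scanning left to right, the best length ending at each element is: 3→1, 0→2, 4→1, 0→2, -1→3, 6→1, 7→1, 9→1, -1→3, -1→3.
So the longest decreasing subsequence has length 3, e.g. 3, 0, -1.

3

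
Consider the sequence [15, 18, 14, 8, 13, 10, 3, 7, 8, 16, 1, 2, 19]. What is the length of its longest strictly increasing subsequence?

5

One longest increasing subsequence is 3, 7, 8, 16, 19 (positions 7,8,9,10,13), of length 5; no longer one exists.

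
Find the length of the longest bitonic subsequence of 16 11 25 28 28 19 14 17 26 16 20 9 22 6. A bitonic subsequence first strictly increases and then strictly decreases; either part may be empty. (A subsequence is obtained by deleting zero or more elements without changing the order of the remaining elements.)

8

Let inc[i] be the LIS ending at i and dec[i] the longest strictly decreasing subsequence starting at i. inc = [1, 1, 2, 3, 3, 2, 2, 3, 4, 3, 4, 1, 5, 1], dec = [4, 3, 6, 6, 6, 5, 3, 4, 4, 3, 3, 2, 2, 1].
max_i inc[i]+dec[i]−1 = 8, with one witness 16, 25, 28, 19, 17, 16, 9, 6.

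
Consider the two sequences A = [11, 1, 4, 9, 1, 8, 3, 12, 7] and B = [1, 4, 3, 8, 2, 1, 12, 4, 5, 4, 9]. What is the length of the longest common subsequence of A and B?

4

A longest common subsequence is 1, 4, 1, 12 (length 4); the LCS DP confirms no longer common subsequence exists.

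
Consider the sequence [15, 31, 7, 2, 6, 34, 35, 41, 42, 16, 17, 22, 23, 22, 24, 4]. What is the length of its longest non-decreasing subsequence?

One longest non-decreasing subsequence is 2, 6, 16, 17, 22, 23, 24 (positions 4,5,10,11,12,13,15), of length 7; no longer one exists.

7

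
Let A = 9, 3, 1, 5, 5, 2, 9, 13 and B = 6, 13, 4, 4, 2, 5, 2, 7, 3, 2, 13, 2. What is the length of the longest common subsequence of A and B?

Backtracking the LCS table gives one alignment: 3 (A2,B9) → 2 (A6,B10) → 13 (A8,B11).
So the longest common subsequence has length 3.

3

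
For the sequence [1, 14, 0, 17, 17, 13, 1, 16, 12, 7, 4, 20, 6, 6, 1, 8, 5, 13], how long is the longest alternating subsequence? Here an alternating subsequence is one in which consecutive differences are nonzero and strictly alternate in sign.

12

Track the best alternating length ending on an up-step vs a down-step at each position: up/down = 1/1, 2/1, 1/3, 4/1, 4/1, 4/5, 4/5, 6/5, 6/7, 6/7, 6/7, 8/1, 8/9, 8/9, 4/9, 10/9, 10/11, 12/9.
The maximum over both is 12; one such subsequence is 1, 14, 0, 17, 13, 16, 12, 20, 6, 8, 5, 13.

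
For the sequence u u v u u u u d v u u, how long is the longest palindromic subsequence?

10

Using dp[i][j] = 2 + dp[i+1][j−1] if the ends match, else max(dp[i+1][j], dp[i][j−1]):
dp[1][11] = 10. A witness is uuvuuuuvuu at positions 1,2,3,4,5,6,7,9,10,11.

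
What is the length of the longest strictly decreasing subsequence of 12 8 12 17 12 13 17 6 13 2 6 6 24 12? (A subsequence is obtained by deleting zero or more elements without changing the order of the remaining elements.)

Scanning left to right, the best length ending at each element is: 12→1, 8→2, 12→1, 17→1, 12→2, 13→2, 17→1, 6→3, 13→2, 2→4, 6→3, 6→3, 24→1, 12→3.
So the longest decreasing subsequence has length 4, e.g. 12, 8, 6, 2.

4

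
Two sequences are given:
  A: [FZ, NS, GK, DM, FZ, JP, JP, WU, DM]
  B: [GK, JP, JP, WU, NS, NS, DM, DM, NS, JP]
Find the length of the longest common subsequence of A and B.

5

A longest common subsequence is GK, JP, JP, WU, DM (length 5); the LCS DP confirms no longer common subsequence exists.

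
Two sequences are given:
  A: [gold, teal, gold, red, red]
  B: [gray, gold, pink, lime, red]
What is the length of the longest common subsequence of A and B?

2

A longest common subsequence is gold, red (length 2); the LCS DP confirms no longer common subsequence exists.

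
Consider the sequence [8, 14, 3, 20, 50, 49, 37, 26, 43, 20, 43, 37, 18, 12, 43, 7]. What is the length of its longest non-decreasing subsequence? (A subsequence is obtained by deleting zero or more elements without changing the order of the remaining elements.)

Let dp[i] be the longest non-decreasing subsequence ending at position i. Then dp = [1, 2, 1, 3, 4, 4, 4, 4, 5, 4, 6, 5, 3, 2, 7, 2].
The maximum is 7; one witness is 8, 14, 20, 37, 43, 43, 43 at positions 1,2,4,7,9,11,15.

7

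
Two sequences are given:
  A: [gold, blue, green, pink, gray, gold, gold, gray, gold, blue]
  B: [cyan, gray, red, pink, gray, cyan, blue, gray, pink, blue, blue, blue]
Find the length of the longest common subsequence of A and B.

Backtracking the LCS table gives one alignment: pink (A4,B4) → gray (A5,B5) → gray (A8,B8) → blue (A10,B12).
So the longest common subsequence has length 4.

4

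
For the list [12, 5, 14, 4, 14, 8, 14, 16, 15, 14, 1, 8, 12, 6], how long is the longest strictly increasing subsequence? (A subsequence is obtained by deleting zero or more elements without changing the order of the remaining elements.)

4

One longest increasing subsequence is 5, 8, 14, 16 (positions 2,6,7,8), of length 4; no longer one exists.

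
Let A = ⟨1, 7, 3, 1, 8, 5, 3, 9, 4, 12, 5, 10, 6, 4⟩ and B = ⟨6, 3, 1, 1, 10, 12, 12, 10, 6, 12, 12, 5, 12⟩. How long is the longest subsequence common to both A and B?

Backtracking the LCS table gives one alignment: 1 (A1,B3) → 1 (A4,B4) → 12 (A10,B7) → 10 (A12,B8) → 6 (A13,B9).
So the longest common subsequence has length 5.

5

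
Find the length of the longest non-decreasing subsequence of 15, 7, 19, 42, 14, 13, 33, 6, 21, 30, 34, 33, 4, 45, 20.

Scanning left to right, the best length ending at each element is: 15→1, 7→1, 19→2, 42→3, 14→2, 13→2, 33→3, 6→1, 21→3, 30→4, 34→5, 33→5, 4→1, 45→6, 20→3.
So the longest non-decreasing subsequence has length 6, e.g. 15, 19, 21, 30, 34, 45.

6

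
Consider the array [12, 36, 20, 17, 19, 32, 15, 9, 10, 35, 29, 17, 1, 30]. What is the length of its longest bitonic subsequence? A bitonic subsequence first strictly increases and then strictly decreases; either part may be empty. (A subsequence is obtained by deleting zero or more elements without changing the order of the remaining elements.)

Let inc[i] be the LIS ending at i and dec[i] the longest strictly decreasing subsequence starting at i. inc = [1, 2, 2, 2, 3, 4, 2, 1, 2, 5, 4, 3, 1, 5], dec = [3, 6, 5, 4, 4, 4, 3, 2, 2, 4, 3, 2, 1, 1].
max_i inc[i]+dec[i]−1 = 8, with one witness 12, 17, 19, 32, 35, 29, 17, 1.

8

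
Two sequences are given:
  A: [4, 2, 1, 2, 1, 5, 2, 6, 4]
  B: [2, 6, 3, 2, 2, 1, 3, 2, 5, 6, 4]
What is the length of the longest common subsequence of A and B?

A longest common subsequence is 2, 1, 2, 5, 6, 4 (length 6); the LCS DP confirms no longer common subsequence exists.

6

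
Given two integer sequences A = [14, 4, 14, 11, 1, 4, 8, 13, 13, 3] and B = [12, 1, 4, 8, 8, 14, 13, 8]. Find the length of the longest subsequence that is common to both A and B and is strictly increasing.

4

For each value that appears in both, track the longest common increasing run ending there.
The best achievable length is 4; one witness is 1, 4, 8, 13 (A-positions 5,6,7,8, B-positions 2,3,4,7).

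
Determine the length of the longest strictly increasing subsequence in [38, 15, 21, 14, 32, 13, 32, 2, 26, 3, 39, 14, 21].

4

Let dp[i] be the longest increasing subsequence ending at position i. Then dp = [1, 1, 2, 1, 3, 1, 3, 1, 3, 2, 4, 3, 4].
The maximum is 4; one witness is 15, 21, 32, 39 at positions 2,3,5,11.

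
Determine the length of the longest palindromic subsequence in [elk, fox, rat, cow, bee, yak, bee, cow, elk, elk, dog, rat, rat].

One longest palindromic subsequence is rat cow bee yak bee cow rat (positions 3,4,5,6,7,8,13); it reads the same forward and backward, and the interval DP gives dp[1][13] = 7.

7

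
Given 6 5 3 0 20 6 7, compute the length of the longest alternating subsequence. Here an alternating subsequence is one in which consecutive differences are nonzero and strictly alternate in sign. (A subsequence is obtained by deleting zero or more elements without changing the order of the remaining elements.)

Track the best alternating length ending on an up-step vs a down-step at each position: up/down = 1/1, 1/2, 1/2, 1/2, 3/1, 3/4, 5/4.
The maximum over both is 5; one such subsequence is 6, 5, 20, 6, 7.

5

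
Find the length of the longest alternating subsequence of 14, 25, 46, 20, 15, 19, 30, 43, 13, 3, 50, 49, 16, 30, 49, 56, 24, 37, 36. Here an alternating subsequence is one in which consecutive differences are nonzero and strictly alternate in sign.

11

Track the best alternating length ending on an up-step vs a down-step at each position: up/down = 1/1, 2/1, 2/1, 2/3, 2/3, 4/3, 4/3, 4/3, 1/5, 1/5, 6/1, 6/7, 6/7, 8/7, 8/7, 8/1, 8/9, 10/9, 10/11.
The maximum over both is 11; one such subsequence is 14, 25, 15, 19, 13, 50, 16, 30, 24, 37, 36.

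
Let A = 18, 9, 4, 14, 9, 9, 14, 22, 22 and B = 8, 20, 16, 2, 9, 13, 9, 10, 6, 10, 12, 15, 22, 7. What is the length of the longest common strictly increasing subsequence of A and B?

For each value that appears in both, track the longest common increasing run ending there.
The best achievable length is 2; one witness is 9, 22 (A-positions 2,8, B-positions 5,13).

2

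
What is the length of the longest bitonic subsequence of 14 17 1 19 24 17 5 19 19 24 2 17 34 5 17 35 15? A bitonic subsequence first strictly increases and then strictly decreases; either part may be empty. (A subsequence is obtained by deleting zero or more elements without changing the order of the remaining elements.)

Let inc[i] be the LIS ending at i and dec[i] the longest strictly decreasing subsequence starting at i. inc = [1, 2, 1, 3, 4, 2, 2, 3, 3, 4, 2, 3, 5, 3, 4, 6, 4], dec = [3, 3, 1, 4, 4, 3, 2, 3, 3, 3, 1, 2, 3, 1, 2, 2, 1].
max_i inc[i]+dec[i]−1 = 7, with one witness 14, 17, 19, 24, 19, 17, 15.

7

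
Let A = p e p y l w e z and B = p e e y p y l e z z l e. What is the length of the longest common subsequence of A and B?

7

A longest common subsequence is pepylez (length 7); the LCS DP confirms no longer common subsequence exists.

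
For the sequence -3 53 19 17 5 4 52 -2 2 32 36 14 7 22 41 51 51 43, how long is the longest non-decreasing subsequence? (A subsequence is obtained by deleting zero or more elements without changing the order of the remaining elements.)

Let dp[i] be the longest non-decreasing subsequence ending at position i. Then dp = [1, 2, 2, 2, 2, 2, 3, 2, 3, 4, 5, 4, 4, 5, 6, 7, 8, 7].
The maximum is 8; one witness is -3, -2, 2, 32, 36, 41, 51, 51 at positions 1,8,9,10,11,15,16,17.

8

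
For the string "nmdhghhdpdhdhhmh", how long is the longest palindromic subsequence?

Using dp[i][j] = 2 + dp[i+1][j−1] if the ends match, else max(dp[i+1][j], dp[i][j−1]):
dp[1][16] = 11. A witness is mhhhdpdhhhm at positions 2,4,6,7,8,9,10,11,13,14,15.

11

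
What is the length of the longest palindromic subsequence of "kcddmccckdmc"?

7

One longest palindromic subsequence is cmcccmc (positions 2,5,6,7,8,11,12); it reads the same forward and backward, and the interval DP gives dp[1][12] = 7.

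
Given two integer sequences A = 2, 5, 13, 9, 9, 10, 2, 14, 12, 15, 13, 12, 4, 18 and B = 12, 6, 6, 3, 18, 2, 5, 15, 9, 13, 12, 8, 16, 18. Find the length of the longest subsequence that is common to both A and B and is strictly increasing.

A longest common strictly increasing subsequence is 2, 5, 9, 13, 18 (length 5); it appears in order in both A and B, and no longer such subsequence exists.

5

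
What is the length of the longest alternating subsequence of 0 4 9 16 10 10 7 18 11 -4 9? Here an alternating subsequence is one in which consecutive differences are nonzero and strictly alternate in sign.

A longest alternating subsequence is 0, 16, 10, 18, -4, 9 (positions 1,4,5,8,10,11); its 5 consecutive differences strictly alternate in sign, and length 6 is optimal.

6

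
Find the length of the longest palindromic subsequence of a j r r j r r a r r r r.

One longest palindromic subsequence is rrrrarrrr (positions 3,4,6,7,8,9,10,11,12); it reads the same forward and backward, and the interval DP gives dp[1][12] = 9.

9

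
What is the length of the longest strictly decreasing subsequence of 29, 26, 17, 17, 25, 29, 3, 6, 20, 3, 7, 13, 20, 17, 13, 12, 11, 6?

9

One longest decreasing subsequence is 29, 26, 25, 20, 17, 13, 12, 11, 6 (positions 1,2,5,9,14,15,16,17,18), of length 9; no longer one exists.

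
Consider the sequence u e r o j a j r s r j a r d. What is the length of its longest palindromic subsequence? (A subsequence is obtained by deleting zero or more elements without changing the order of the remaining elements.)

9

One longest palindromic subsequence is rajrsrjar (positions 3,6,7,8,9,10,11,12,13); it reads the same forward and backward, and the interval DP gives dp[1][14] = 9.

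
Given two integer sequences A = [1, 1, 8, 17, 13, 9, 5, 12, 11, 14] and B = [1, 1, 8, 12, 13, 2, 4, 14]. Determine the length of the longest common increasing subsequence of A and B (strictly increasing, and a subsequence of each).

4

For each value that appears in both, track the longest common increasing run ending there.
The best achievable length is 4; one witness is 1, 8, 12, 14 (A-positions 1,3,8,10, B-positions 1,3,4,8).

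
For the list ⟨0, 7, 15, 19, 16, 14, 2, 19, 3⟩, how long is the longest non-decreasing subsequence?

5

One longest non-decreasing subsequence is 0, 7, 15, 19, 19 (positions 1,2,3,4,8), of length 5; no longer one exists.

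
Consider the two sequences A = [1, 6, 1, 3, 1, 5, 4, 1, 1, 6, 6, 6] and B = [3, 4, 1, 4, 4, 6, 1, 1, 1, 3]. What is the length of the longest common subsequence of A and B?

5

Backtracking the LCS table gives one alignment: 1 (A1,B3) → 6 (A2,B6) → 1 (A3,B7) → 1 (A5,B8) → 1 (A8,B9).
So the longest common subsequence has length 5.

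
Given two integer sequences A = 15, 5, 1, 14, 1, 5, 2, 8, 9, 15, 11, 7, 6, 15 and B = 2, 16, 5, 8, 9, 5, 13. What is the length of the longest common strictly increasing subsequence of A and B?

3

For each value that appears in both, track the longest common increasing run ending there.
The best achievable length is 3; one witness is 2, 8, 9 (A-positions 7,8,9, B-positions 1,4,5).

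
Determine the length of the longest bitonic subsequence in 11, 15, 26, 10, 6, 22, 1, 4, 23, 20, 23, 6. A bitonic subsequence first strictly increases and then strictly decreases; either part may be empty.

One longest bitonic subsequence is 11, 15, 26, 23, 20, 6 (positions 1,2,3,9,10,12): it rises to 26 then falls. Length 6 is optimal.

6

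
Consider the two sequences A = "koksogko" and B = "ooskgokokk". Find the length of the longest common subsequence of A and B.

5

Backtracking the LCS table gives one alignment: k (A1,B4) → o (A2,B6) → k (A3,B7) → o (A5,B8) → k (A7,B10).
So the longest common subsequence has length 5.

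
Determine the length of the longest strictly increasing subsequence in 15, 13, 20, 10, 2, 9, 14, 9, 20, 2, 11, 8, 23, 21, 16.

Let dp[i] be the longest increasing subsequence ending at position i. Then dp = [1, 1, 2, 1, 1, 2, 3, 2, 4, 1, 3, 2, 5, 5, 4].
The maximum is 5; one witness is 2, 9, 14, 20, 23 at positions 5,6,7,9,13.

5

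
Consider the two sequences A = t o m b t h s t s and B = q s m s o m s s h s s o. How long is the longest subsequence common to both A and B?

5

Backtracking the LCS table gives one alignment: o (A2,B5) → m (A3,B6) → h (A6,B9) → s (A7,B10) → s (A9,B11).
So the longest common subsequence has length 5.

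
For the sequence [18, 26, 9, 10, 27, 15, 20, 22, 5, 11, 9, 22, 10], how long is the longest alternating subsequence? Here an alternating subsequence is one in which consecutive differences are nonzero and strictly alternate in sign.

11

Track the best alternating length ending on an up-step vs a down-step at each position: up/down = 1/1, 2/1, 1/3, 4/3, 4/1, 4/5, 6/5, 6/5, 1/7, 8/7, 8/9, 10/5, 10/11.
The maximum over both is 11; one such subsequence is 18, 26, 9, 27, 15, 20, 5, 11, 9, 22, 10.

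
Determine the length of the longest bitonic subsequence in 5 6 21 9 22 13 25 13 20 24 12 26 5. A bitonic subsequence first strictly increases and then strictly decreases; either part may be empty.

Let inc[i] be the LIS ending at i and dec[i] the longest strictly decreasing subsequence starting at i. inc = [1, 2, 3, 3, 4, 4, 5, 4, 5, 6, 4, 7, 1], dec = [1, 2, 4, 2, 4, 3, 4, 3, 3, 3, 2, 2, 1].
max_i inc[i]+dec[i]−1 = 8, with one witness 5, 6, 21, 22, 25, 24, 12, 5.

8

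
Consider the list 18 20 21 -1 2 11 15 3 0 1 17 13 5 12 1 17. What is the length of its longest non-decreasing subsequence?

Let dp[i] be the longest non-decreasing subsequence ending at position i. Then dp = [1, 2, 3, 1, 2, 3, 4, 3, 2, 3, 5, 4, 4, 5, 4, 6].
The maximum is 6; one witness is -1, 2, 11, 15, 17, 17 at positions 4,5,6,7,11,16.

6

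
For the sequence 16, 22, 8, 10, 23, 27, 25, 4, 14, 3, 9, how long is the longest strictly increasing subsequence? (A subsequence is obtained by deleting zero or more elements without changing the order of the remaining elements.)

One longest increasing subsequence is 16, 22, 23, 27 (positions 1,2,5,6), of length 4; no longer one exists.

4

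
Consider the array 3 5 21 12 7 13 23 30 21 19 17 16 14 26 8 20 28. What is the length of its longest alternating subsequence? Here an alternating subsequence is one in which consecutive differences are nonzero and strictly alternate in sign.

Track the best alternating length ending on an up-step vs a down-step at each position: up/down = 1/1, 2/1, 2/1, 2/3, 2/3, 4/3, 4/1, 4/1, 4/5, 4/5, 4/5, 4/5, 4/5, 6/5, 4/7, 8/7, 8/5.
The maximum over both is 8; one such subsequence is 3, 21, 12, 23, 21, 26, 8, 20.

8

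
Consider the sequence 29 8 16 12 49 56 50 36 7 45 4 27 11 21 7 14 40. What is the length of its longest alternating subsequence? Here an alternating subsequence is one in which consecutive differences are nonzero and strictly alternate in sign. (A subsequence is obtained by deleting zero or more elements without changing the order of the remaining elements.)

A longest alternating subsequence is 29, 8, 16, 12, 49, 36, 45, 4, 27, 11, 21, 7, 14 (positions 1,2,3,4,5,8,10,11,12,13,14,15,16); its 12 consecutive differences strictly alternate in sign, and length 13 is optimal.

13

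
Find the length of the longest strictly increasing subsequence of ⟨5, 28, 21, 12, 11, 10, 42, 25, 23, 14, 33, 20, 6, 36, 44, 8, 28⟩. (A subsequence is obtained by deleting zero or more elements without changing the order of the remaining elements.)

6

Scanning left to right, the best length ending at each element is: 5→1, 28→2, 21→2, 12→2, 11→2, 10→2, 42→3, 25→3, 23→3, 14→3, 33→4, 20→4, 6→2, 36→5, 44→6, 8→3, 28→5.
So the longest increasing subsequence has length 6, e.g. 5, 21, 25, 33, 36, 44.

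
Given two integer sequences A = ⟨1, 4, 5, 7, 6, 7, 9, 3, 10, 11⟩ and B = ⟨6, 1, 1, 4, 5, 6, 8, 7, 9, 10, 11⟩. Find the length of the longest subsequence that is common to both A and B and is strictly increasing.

A longest common strictly increasing subsequence is 1, 4, 5, 6, 7, 9, 10, 11 (length 8); it appears in order in both A and B, and no longer such subsequence exists.

8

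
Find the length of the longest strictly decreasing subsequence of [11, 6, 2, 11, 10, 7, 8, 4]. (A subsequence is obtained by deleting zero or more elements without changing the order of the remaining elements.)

4

Scanning left to right, the best length ending at each element is: 11→1, 6→2, 2→3, 11→1, 10→2, 7→3, 8→3, 4→4.
So the longest decreasing subsequence has length 4, e.g. 11, 10, 7, 4.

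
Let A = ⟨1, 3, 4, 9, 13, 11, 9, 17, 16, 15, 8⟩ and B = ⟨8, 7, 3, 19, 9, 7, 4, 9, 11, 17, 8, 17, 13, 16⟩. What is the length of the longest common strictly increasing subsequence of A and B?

5

A longest common strictly increasing subsequence is 3, 4, 9, 11, 17 (length 5); it appears in order in both A and B, and no longer such subsequence exists.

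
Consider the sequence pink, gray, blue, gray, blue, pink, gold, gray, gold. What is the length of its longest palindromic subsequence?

One longest palindromic subsequence is gray blue gray blue gray (positions 2,3,4,5,8); it reads the same forward and backward, and the interval DP gives dp[1][9] = 5.

5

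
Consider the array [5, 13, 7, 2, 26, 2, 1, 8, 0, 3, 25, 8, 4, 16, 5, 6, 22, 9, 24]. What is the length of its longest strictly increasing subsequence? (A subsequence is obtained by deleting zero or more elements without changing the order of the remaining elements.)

Let dp[i] be the longest increasing subsequence ending at position i. Then dp = [1, 2, 2, 1, 3, 1, 1, 3, 1, 2, 4, 3, 3, 4, 4, 5, 6, 6, 7].
The maximum is 7; one witness is 2, 3, 4, 5, 6, 22, 24 at positions 4,10,13,15,16,17,19.

7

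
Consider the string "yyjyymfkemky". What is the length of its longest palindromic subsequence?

5

One longest palindromic subsequence is ykmky (positions 1,8,10,11,12); it reads the same forward and backward, and the interval DP gives dp[1][12] = 5.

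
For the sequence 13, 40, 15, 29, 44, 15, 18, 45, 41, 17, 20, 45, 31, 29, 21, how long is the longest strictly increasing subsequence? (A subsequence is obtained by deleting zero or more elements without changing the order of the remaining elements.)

Scanning left to right, the best length ending at each element is: 13→1, 40→2, 15→2, 29→3, 44→4, 15→2, 18→3, 45→5, 41→4, 17→3, 20→4, 45→5, 31→5, 29→5, 21→5.
So the longest increasing subsequence has length 5, e.g. 13, 15, 29, 44, 45.

5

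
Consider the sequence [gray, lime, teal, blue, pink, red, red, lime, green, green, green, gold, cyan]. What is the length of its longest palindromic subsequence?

Using dp[i][j] = 2 + dp[i+1][j−1] if the ends match, else max(dp[i+1][j], dp[i][j−1]):
dp[1][13] = 4. A witness is lime red red lime at positions 2,6,7,8.

4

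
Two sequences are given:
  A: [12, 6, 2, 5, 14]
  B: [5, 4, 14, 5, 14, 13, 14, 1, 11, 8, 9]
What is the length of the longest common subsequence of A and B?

2

Backtracking the LCS table gives one alignment: 5 (A4,B4) → 14 (A5,B7).
So the longest common subsequence has length 2.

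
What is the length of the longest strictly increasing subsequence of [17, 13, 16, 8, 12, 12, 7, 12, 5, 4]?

One longest increasing subsequence is 13, 16 (positions 2,3), of length 2; no longer one exists.

2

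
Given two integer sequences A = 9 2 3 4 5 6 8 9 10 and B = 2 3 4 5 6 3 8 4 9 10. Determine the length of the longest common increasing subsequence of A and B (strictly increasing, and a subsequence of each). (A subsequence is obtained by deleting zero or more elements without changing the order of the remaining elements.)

8

For each value that appears in both, track the longest common increasing run ending there.
The best achievable length is 8; one witness is 2, 3, 4, 5, 6, 8, 9, 10 (A-positions 2,3,4,5,6,7,8,9, B-positions 1,2,3,4,5,7,9,10).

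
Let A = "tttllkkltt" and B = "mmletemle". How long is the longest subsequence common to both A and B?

2

A longest common subsequence is tl (length 2); the LCS DP confirms no longer common subsequence exists.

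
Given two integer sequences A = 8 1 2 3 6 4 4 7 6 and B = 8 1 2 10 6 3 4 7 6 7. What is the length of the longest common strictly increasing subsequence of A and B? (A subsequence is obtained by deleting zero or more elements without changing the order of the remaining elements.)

For each value that appears in both, track the longest common increasing run ending there.
The best achievable length is 5; one witness is 1, 2, 3, 4, 7 (A-positions 2,3,4,6,8, B-positions 2,3,6,7,8).

5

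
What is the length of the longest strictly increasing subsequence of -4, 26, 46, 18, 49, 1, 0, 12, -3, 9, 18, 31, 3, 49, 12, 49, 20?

Let dp[i] be the longest increasing subsequence ending at position i. Then dp = [1, 2, 3, 2, 4, 2, 2, 3, 2, 3, 4, 5, 3, 6, 4, 6, 5].
The maximum is 6; one witness is -4, 1, 12, 18, 31, 49 at positions 1,6,8,11,12,14.

6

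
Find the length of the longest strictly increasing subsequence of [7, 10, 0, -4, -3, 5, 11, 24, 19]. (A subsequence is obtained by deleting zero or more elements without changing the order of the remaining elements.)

5

One longest increasing subsequence is -4, -3, 5, 11, 24 (positions 4,5,6,7,8), of length 5; no longer one exists.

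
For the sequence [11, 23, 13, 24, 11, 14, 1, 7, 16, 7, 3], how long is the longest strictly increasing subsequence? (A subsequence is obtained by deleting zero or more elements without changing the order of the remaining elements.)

Let dp[i] be the longest increasing subsequence ending at position i. Then dp = [1, 2, 2, 3, 1, 3, 1, 2, 4, 2, 2].
The maximum is 4; one witness is 11, 13, 14, 16 at positions 1,3,6,9.

4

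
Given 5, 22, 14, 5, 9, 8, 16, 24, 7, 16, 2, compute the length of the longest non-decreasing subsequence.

Let dp[i] be the longest non-decreasing subsequence ending at position i. Then dp = [1, 2, 2, 2, 3, 3, 4, 5, 3, 5, 1].
The maximum is 5; one witness is 5, 5, 9, 16, 24 at positions 1,4,5,7,8.

5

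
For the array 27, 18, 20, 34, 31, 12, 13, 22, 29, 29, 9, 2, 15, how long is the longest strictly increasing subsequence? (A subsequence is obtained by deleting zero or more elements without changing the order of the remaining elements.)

Scanning left to right, the best length ending at each element is: 27→1, 18→1, 20→2, 34→3, 31→3, 12→1, 13→2, 22→3, 29→4, 29→4, 9→1, 2→1, 15→3.
So the longest increasing subsequence has length 4, e.g. 18, 20, 22, 29.

4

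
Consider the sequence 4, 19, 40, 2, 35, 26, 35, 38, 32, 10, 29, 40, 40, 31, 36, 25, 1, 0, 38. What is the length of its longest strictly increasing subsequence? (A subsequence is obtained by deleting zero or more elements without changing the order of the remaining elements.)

One longest increasing subsequence is 4, 19, 26, 29, 31, 36, 38 (positions 1,2,6,11,14,15,19), of length 7; no longer one exists.

7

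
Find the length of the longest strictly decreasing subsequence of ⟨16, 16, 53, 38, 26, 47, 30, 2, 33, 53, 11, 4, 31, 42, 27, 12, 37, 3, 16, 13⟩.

Scanning left to right, the best length ending at each element is: 16→1, 16→1, 53→1, 38→2, 26→3, 47→2, 30→3, 2→4, 33→3, 53→1, 11→4, 4→5, 31→4, 42→3, 27→5, 12→6, 37→4, 3→7, 16→6, 13→7.
So the longest decreasing subsequence has length 7, e.g. 53, 38, 33, 31, 27, 12, 3.

7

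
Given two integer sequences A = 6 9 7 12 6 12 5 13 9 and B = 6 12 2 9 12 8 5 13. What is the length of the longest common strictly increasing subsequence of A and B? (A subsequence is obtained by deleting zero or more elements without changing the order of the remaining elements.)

For each value that appears in both, track the longest common increasing run ending there.
The best achievable length is 4; one witness is 6, 9, 12, 13 (A-positions 1,2,4,8, B-positions 1,4,5,8).

4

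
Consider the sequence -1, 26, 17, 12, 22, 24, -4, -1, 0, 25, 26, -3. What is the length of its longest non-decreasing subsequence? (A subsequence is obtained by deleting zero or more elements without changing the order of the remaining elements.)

6

Scanning left to right, the best length ending at each element is: -1→1, 26→2, 17→2, 12→2, 22→3, 24→4, -4→1, -1→2, 0→3, 25→5, 26→6, -3→2.
So the longest non-decreasing subsequence has length 6, e.g. -1, 17, 22, 24, 25, 26.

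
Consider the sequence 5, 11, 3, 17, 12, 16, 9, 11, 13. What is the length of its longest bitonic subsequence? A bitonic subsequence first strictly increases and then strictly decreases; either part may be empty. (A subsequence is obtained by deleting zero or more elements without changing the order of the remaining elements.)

Let inc[i] be the LIS ending at i and dec[i] the longest strictly decreasing subsequence starting at i. inc = [1, 2, 1, 3, 3, 4, 2, 3, 4], dec = [2, 2, 1, 3, 2, 2, 1, 1, 1].
max_i inc[i]+dec[i]−1 = 5, with one witness 5, 11, 17, 16, 13.

5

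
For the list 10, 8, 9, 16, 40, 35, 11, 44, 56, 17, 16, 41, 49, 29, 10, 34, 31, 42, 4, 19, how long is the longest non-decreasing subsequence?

One longest non-decreasing subsequence is 8, 9, 16, 17, 29, 34, 42 (positions 2,3,4,10,14,16,18), of length 7; no longer one exists.

7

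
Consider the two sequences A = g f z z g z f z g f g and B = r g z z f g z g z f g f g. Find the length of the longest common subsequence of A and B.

9

Backtracking the LCS table gives one alignment: g (A1,B2) → f (A2,B5) → z (A4,B7) → g (A5,B8) → z (A6,B9) → f (A7,B10) → g (A9,B11) → f (A10,B12) → g (A11,B13).
So the longest common subsequence has length 9.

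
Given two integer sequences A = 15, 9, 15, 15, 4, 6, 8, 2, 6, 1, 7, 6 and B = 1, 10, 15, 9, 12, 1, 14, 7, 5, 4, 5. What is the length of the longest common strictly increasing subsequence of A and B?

2

For each value that appears in both, track the longest common increasing run ending there.
The best achievable length is 2; one witness is 1, 7 (A-positions 10,11, B-positions 1,8).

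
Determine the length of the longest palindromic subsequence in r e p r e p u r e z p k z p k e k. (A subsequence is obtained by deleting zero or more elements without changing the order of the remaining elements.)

7

One longest palindromic subsequence is epzkzpe (positions 5,6,10,12,13,14,16); it reads the same forward and backward, and the interval DP gives dp[1][17] = 7.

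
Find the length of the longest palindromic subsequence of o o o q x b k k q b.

One longest palindromic subsequence is bkkb (positions 6,7,8,10); it reads the same forward and backward, and the interval DP gives dp[1][10] = 4.

4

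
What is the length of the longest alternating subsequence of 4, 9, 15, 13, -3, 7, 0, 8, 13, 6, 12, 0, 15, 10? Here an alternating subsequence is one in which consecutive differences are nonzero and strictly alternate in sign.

11

Track the best alternating length ending on an up-step vs a down-step at each position: up/down = 1/1, 2/1, 2/1, 2/3, 1/3, 4/3, 4/5, 6/3, 6/3, 6/7, 8/7, 4/9, 10/1, 10/11.
The maximum over both is 11; one such subsequence is 4, 9, -3, 7, 0, 8, 6, 12, 0, 15, 10.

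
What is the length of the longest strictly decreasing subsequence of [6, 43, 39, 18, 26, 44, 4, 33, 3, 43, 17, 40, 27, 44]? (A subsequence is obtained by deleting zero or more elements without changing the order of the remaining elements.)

5

Scanning left to right, the best length ending at each element is: 6→1, 43→1, 39→2, 18→3, 26→3, 44→1, 4→4, 33→3, 3→5, 43→2, 17→4, 40→3, 27→4, 44→1.
So the longest decreasing subsequence has length 5, e.g. 43, 39, 18, 4, 3.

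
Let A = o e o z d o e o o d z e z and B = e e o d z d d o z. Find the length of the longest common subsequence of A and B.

A longest common subsequence is eozdoz (length 6); the LCS DP confirms no longer common subsequence exists.

6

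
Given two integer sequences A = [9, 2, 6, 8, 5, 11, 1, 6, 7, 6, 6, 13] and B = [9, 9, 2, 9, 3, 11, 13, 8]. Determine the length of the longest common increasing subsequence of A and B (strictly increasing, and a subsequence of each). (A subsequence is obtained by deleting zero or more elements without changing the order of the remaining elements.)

For each value that appears in both, track the longest common increasing run ending there.
The best achievable length is 3; one witness is 9, 11, 13 (A-positions 1,6,12, B-positions 1,6,7).

3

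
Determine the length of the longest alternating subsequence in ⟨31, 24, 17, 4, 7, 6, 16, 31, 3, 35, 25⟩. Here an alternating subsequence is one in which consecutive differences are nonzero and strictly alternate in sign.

A longest alternating subsequence is 31, 4, 7, 6, 16, 3, 35, 25 (positions 1,4,5,6,7,9,10,11); its 7 consecutive differences strictly alternate in sign, and length 8 is optimal.

8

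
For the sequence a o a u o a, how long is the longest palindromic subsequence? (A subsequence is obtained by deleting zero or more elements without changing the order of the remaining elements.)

One longest palindromic subsequence is aouoa (positions 1,2,4,5,6); it reads the same forward and backward, and the interval DP gives dp[1][6] = 5.

5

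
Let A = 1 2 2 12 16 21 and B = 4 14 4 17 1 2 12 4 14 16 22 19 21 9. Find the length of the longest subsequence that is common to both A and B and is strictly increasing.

A longest common strictly increasing subsequence is 1, 2, 12, 16, 21 (length 5); it appears in order in both A and B, and no longer such subsequence exists.

5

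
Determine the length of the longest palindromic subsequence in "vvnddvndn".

5

One longest palindromic subsequence is ndndn (positions 3,4,7,8,9); it reads the same forward and backward, and the interval DP gives dp[1][9] = 5.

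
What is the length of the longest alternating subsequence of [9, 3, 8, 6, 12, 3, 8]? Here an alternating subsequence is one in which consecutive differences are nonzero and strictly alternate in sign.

Track the best alternating length ending on an up-step vs a down-step at each position: up/down = 1/1, 1/2, 3/2, 3/4, 5/1, 1/6, 7/6.
The maximum over both is 7; one such subsequence is 9, 3, 8, 6, 12, 3, 8.

7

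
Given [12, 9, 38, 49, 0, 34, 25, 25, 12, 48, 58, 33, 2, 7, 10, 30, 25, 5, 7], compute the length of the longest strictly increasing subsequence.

5

One longest increasing subsequence is 0, 2, 7, 10, 30 (positions 5,13,14,15,16), of length 5; no longer one exists.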